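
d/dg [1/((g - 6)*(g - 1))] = (7 - 2*g)/(g^4 - 14*g^3 + 61*g^2 - 84*g + 36)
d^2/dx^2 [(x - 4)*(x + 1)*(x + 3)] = 6*x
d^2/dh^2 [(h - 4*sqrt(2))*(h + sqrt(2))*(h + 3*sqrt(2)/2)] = 6*h - 3*sqrt(2)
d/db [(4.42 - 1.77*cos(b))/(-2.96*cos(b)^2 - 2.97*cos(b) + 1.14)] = (5.2392*cos(b)^2 - 26.1664*cos(b) - 11.1096)*sin(b)/(8.7616*cos(b)^4 + 17.5824*cos(b)^3 + 2.0721*cos(b)^2 - 6.7716*cos(b) + 1.2996)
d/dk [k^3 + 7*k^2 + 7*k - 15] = 3*k^2 + 14*k + 7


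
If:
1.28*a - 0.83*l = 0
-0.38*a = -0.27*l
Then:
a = 0.00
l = 0.00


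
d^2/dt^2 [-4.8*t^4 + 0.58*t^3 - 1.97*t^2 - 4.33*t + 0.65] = -57.6*t^2 + 3.48*t - 3.94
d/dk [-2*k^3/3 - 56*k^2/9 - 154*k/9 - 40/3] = -2*k^2 - 112*k/9 - 154/9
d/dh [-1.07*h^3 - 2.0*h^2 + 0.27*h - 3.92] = -3.21*h^2 - 4.0*h + 0.27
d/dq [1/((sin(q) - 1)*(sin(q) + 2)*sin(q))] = (-3*cos(q) - 2/tan(q) + 2*cos(q)/sin(q)^2)/((sin(q) - 1)^2*(sin(q) + 2)^2)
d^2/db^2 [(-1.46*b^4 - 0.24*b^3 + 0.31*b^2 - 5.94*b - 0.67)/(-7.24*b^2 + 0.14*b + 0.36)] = (153.059392*b^6 - 8.87913600000002*b^5 - 22.660368*b^4 + 624.53048*b^3 + 208.214016*b^2 + 89.004048*b + 2.839736)/(379.503424*b^6 - 22.015392*b^5 - 56.185296*b^4 + 2.186632*b^3 + 2.793744*b^2 - 0.054432*b - 0.046656)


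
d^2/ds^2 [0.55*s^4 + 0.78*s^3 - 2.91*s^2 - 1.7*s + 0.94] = 6.6*s^2 + 4.68*s - 5.82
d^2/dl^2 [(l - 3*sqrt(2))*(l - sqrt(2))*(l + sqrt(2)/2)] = 6*l - 7*sqrt(2)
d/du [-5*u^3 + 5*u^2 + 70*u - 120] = -15*u^2 + 10*u + 70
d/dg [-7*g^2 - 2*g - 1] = -14*g - 2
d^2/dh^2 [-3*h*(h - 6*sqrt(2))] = -6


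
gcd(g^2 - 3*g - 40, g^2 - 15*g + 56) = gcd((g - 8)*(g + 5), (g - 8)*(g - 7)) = g - 8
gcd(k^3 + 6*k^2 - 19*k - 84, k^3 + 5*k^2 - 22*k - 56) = k^2 + 3*k - 28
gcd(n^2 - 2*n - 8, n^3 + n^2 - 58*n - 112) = n + 2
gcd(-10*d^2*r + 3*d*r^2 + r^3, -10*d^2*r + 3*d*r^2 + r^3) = -10*d^2*r + 3*d*r^2 + r^3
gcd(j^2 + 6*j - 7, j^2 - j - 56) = j + 7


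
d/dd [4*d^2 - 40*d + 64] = 8*d - 40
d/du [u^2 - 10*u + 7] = 2*u - 10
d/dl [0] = 0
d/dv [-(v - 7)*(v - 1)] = 8 - 2*v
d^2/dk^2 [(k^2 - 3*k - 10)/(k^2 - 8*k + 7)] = 2*(5*k^3 - 51*k^2 + 303*k - 689)/(k^6 - 24*k^5 + 213*k^4 - 848*k^3 + 1491*k^2 - 1176*k + 343)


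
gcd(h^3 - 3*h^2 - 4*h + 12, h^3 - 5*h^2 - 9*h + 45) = h - 3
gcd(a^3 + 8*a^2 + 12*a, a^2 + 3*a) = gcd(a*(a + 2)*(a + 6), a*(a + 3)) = a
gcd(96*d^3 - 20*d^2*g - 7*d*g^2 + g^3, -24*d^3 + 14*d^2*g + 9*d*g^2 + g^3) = 4*d + g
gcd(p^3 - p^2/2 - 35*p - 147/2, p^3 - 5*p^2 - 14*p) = p - 7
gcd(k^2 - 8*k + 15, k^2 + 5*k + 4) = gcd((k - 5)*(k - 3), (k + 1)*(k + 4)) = 1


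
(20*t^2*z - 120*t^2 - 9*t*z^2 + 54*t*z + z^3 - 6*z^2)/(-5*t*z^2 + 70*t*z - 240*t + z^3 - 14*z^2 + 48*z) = (-4*t + z)/(z - 8)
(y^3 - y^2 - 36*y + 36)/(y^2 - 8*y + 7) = (y^2 - 36)/(y - 7)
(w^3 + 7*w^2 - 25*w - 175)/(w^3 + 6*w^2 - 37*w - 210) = (w - 5)/(w - 6)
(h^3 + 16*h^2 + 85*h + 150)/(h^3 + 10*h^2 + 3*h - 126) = (h^2 + 10*h + 25)/(h^2 + 4*h - 21)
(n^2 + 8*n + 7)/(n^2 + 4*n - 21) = (n + 1)/(n - 3)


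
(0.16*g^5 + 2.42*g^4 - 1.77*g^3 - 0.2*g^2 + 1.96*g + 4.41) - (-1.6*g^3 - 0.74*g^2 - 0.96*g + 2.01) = 0.16*g^5 + 2.42*g^4 - 0.17*g^3 + 0.54*g^2 + 2.92*g + 2.4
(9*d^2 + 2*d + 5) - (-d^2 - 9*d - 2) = 10*d^2 + 11*d + 7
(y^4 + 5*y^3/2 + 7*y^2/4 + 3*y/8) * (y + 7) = y^5 + 19*y^4/2 + 77*y^3/4 + 101*y^2/8 + 21*y/8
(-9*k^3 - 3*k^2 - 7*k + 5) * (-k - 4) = 9*k^4 + 39*k^3 + 19*k^2 + 23*k - 20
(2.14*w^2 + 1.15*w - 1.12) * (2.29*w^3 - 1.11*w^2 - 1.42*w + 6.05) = 4.9006*w^5 + 0.258099999999999*w^4 - 6.8801*w^3 + 12.5572*w^2 + 8.5479*w - 6.776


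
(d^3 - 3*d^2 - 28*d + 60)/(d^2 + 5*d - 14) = (d^2 - d - 30)/(d + 7)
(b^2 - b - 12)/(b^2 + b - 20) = (b + 3)/(b + 5)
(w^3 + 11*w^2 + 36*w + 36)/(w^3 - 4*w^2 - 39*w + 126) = (w^2 + 5*w + 6)/(w^2 - 10*w + 21)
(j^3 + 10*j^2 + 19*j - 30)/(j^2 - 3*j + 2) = (j^2 + 11*j + 30)/(j - 2)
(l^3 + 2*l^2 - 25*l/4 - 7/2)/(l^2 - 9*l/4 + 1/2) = (4*l^2 + 16*l + 7)/(4*l - 1)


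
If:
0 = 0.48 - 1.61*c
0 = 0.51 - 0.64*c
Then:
No Solution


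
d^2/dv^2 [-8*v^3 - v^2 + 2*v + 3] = -48*v - 2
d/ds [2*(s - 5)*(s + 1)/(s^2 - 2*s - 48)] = 4*(s^2 - 43*s + 91)/(s^4 - 4*s^3 - 92*s^2 + 192*s + 2304)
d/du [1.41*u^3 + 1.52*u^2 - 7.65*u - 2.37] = 4.23*u^2 + 3.04*u - 7.65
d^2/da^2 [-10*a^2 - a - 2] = -20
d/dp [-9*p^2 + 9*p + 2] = 9 - 18*p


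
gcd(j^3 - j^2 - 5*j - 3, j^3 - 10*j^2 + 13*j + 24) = j^2 - 2*j - 3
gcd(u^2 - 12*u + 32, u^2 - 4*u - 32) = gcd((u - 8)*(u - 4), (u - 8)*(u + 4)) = u - 8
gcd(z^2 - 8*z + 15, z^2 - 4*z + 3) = z - 3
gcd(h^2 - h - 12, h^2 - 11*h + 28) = h - 4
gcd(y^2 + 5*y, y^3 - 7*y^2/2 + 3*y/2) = y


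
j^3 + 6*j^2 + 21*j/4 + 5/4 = (j + 1/2)^2*(j + 5)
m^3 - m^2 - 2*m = m*(m - 2)*(m + 1)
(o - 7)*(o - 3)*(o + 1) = o^3 - 9*o^2 + 11*o + 21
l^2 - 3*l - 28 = (l - 7)*(l + 4)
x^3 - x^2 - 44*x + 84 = (x - 6)*(x - 2)*(x + 7)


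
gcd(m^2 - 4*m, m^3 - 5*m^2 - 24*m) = m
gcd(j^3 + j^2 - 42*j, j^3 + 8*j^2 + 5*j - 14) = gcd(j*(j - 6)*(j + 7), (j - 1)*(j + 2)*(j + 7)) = j + 7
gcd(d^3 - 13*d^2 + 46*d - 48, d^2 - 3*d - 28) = 1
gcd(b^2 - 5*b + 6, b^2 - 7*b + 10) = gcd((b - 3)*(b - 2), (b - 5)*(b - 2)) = b - 2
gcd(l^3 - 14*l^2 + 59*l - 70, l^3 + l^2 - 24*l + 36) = l - 2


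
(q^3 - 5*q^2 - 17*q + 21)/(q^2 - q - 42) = (q^2 + 2*q - 3)/(q + 6)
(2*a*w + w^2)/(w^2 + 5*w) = (2*a + w)/(w + 5)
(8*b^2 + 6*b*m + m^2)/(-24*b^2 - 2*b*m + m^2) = (-2*b - m)/(6*b - m)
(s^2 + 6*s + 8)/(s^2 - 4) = (s + 4)/(s - 2)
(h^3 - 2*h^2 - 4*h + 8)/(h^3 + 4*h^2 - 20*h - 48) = (h^2 - 4*h + 4)/(h^2 + 2*h - 24)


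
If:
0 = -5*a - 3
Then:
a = -3/5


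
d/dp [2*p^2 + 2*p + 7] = 4*p + 2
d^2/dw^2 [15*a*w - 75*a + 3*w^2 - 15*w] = 6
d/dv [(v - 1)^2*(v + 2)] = 3*v^2 - 3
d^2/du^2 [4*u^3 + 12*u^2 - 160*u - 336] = 24*u + 24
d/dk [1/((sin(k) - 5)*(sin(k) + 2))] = (3 - 2*sin(k))*cos(k)/((sin(k) - 5)^2*(sin(k) + 2)^2)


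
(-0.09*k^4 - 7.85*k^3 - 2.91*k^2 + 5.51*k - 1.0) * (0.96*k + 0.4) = -0.0864*k^5 - 7.572*k^4 - 5.9336*k^3 + 4.1256*k^2 + 1.244*k - 0.4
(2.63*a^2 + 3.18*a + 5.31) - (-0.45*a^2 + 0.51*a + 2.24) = 3.08*a^2 + 2.67*a + 3.07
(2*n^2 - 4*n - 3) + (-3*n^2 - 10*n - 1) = -n^2 - 14*n - 4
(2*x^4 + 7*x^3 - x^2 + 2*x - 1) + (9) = 2*x^4 + 7*x^3 - x^2 + 2*x + 8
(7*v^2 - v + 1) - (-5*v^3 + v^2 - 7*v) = 5*v^3 + 6*v^2 + 6*v + 1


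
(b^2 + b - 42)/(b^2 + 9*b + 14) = (b - 6)/(b + 2)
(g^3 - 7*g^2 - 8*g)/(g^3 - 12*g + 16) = g*(g^2 - 7*g - 8)/(g^3 - 12*g + 16)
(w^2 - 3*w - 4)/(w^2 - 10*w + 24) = (w + 1)/(w - 6)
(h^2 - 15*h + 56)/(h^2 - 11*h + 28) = (h - 8)/(h - 4)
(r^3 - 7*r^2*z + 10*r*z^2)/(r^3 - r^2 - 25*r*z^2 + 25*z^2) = r*(r - 2*z)/(r^2 + 5*r*z - r - 5*z)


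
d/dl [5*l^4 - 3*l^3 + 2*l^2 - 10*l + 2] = 20*l^3 - 9*l^2 + 4*l - 10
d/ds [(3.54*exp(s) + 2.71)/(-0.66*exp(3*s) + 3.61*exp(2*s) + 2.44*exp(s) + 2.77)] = (4.6728*exp(3*s) - 7.4136*exp(2*s) - 19.5662*exp(s) + 3.1934)*exp(s)/(0.4356*exp(6*s) - 4.7652*exp(5*s) + 9.8113*exp(4*s) + 13.9604*exp(3*s) + 25.953*exp(2*s) + 13.5176*exp(s) + 7.6729)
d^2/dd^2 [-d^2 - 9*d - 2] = -2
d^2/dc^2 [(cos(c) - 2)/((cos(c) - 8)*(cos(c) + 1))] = (-(1 - cos(2*c))^2/4 + 595*cos(c)/2 - 46*cos(2*c) + cos(3*c)/2 - 385)/((cos(c) - 8)^3*(cos(c) + 1)^2)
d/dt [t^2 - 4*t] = 2*t - 4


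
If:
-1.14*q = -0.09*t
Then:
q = 0.0789473684210526*t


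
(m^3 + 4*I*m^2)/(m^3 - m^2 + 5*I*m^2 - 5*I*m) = m*(m + 4*I)/(m^2 - m + 5*I*m - 5*I)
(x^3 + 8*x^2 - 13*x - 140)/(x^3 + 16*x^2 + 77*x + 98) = (x^2 + x - 20)/(x^2 + 9*x + 14)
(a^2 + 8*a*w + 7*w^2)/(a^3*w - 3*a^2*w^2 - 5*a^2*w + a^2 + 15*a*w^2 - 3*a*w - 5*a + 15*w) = (a^2 + 8*a*w + 7*w^2)/(a^3*w - 3*a^2*w^2 - 5*a^2*w + a^2 + 15*a*w^2 - 3*a*w - 5*a + 15*w)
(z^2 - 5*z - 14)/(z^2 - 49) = (z + 2)/(z + 7)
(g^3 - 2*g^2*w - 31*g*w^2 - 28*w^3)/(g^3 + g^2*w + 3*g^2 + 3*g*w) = (g^2 - 3*g*w - 28*w^2)/(g*(g + 3))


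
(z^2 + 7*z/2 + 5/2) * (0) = 0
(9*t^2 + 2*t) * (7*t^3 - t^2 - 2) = 63*t^5 + 5*t^4 - 2*t^3 - 18*t^2 - 4*t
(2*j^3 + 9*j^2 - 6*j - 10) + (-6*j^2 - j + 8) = 2*j^3 + 3*j^2 - 7*j - 2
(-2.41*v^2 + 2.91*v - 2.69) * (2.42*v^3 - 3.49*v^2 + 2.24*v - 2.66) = -5.8322*v^5 + 15.4531*v^4 - 22.0641*v^3 + 22.3171*v^2 - 13.7662*v + 7.1554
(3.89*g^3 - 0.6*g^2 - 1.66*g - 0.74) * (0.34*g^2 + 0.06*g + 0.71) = 1.3226*g^5 + 0.0294*g^4 + 2.1615*g^3 - 0.7772*g^2 - 1.223*g - 0.5254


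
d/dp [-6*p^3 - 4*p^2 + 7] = 2*p*(-9*p - 4)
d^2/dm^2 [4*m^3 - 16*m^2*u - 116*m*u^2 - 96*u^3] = 24*m - 32*u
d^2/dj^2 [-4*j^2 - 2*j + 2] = -8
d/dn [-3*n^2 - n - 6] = -6*n - 1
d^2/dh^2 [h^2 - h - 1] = 2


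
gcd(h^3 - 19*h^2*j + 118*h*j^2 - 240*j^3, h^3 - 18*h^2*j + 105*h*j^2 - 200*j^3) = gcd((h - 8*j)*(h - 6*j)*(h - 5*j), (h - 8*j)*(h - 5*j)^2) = h^2 - 13*h*j + 40*j^2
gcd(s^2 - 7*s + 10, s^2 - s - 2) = s - 2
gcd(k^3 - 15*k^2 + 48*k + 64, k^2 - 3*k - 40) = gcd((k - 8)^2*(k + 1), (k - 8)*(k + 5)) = k - 8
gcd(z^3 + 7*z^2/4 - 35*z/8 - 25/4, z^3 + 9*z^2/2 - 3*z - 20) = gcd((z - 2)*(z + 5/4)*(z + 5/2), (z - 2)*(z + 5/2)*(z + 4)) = z^2 + z/2 - 5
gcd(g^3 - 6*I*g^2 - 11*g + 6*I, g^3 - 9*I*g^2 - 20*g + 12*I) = g^2 - 3*I*g - 2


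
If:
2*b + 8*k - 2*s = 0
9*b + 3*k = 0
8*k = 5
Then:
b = -5/24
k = 5/8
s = 55/24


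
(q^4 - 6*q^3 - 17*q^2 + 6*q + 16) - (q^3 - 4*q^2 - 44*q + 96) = q^4 - 7*q^3 - 13*q^2 + 50*q - 80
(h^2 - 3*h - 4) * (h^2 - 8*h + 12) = h^4 - 11*h^3 + 32*h^2 - 4*h - 48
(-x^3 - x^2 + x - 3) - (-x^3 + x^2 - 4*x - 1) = -2*x^2 + 5*x - 2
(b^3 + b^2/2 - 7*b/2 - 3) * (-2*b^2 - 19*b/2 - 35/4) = -2*b^5 - 21*b^4/2 - 13*b^3/2 + 279*b^2/8 + 473*b/8 + 105/4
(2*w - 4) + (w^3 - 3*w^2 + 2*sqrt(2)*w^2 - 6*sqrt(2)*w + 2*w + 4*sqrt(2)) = w^3 - 3*w^2 + 2*sqrt(2)*w^2 - 6*sqrt(2)*w + 4*w - 4 + 4*sqrt(2)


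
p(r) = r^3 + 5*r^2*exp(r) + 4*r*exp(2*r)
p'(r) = 5*r^2*exp(r) + 3*r^2 + 8*r*exp(2*r) + 10*r*exp(r) + 4*exp(2*r)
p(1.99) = 578.73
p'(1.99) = 1368.37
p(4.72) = 250142.62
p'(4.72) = 543268.32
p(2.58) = 2253.78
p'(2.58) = 5091.09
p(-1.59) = -1.71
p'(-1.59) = 6.56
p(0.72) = 17.85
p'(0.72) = 62.87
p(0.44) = 5.83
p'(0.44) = 27.05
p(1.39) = 131.09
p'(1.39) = 344.11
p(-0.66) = 0.13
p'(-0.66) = -1.32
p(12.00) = 1271595047410.31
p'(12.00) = 2649048927441.14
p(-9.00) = -728.95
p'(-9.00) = 243.04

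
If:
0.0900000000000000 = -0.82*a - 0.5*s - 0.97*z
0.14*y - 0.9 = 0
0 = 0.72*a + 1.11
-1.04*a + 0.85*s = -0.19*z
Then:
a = -1.54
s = -2.44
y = 6.43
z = 2.47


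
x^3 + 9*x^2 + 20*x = x*(x + 4)*(x + 5)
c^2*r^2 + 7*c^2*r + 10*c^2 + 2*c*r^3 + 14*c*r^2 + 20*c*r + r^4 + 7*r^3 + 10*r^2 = (c + r)^2*(r + 2)*(r + 5)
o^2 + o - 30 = (o - 5)*(o + 6)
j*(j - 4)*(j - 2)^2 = j^4 - 8*j^3 + 20*j^2 - 16*j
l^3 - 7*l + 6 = (l - 2)*(l - 1)*(l + 3)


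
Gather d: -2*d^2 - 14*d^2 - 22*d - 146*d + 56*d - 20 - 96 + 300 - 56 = -16*d^2 - 112*d + 128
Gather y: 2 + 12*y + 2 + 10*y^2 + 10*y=10*y^2 + 22*y + 4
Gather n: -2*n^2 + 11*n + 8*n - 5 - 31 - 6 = -2*n^2 + 19*n - 42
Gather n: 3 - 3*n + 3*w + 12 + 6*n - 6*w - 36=3*n - 3*w - 21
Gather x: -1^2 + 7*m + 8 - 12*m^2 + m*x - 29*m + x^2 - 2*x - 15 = -12*m^2 - 22*m + x^2 + x*(m - 2) - 8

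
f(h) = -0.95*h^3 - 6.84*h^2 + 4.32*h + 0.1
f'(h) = -2.85*h^2 - 13.68*h + 4.32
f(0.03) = 0.22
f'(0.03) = 3.91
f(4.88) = -252.11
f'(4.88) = -130.31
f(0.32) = 0.75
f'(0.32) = -0.35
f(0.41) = 0.66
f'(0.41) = -1.77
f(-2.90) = -46.78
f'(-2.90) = 20.02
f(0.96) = -2.90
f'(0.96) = -11.44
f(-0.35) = -2.21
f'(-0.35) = 8.76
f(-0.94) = -9.22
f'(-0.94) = 14.66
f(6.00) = -425.42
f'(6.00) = -180.36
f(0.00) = 0.10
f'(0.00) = 4.32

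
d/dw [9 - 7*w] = -7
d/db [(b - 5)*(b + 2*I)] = 2*b - 5 + 2*I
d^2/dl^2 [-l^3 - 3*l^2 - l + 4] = -6*l - 6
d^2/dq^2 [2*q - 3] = 0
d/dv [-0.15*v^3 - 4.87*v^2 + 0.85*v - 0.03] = -0.45*v^2 - 9.74*v + 0.85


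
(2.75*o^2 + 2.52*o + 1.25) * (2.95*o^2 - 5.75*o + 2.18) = 8.1125*o^4 - 8.3785*o^3 - 4.8075*o^2 - 1.6939*o + 2.725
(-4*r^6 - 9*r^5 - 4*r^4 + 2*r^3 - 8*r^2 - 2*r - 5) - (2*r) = -4*r^6 - 9*r^5 - 4*r^4 + 2*r^3 - 8*r^2 - 4*r - 5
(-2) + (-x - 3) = -x - 5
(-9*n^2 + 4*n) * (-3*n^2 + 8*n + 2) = 27*n^4 - 84*n^3 + 14*n^2 + 8*n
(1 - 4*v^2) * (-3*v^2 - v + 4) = 12*v^4 + 4*v^3 - 19*v^2 - v + 4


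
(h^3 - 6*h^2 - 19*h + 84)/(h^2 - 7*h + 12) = (h^2 - 3*h - 28)/(h - 4)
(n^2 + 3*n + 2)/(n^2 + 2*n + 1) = (n + 2)/(n + 1)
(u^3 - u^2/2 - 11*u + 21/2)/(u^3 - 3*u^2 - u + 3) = (u + 7/2)/(u + 1)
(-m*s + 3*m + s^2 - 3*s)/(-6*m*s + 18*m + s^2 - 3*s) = (-m + s)/(-6*m + s)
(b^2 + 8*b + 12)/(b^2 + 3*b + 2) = (b + 6)/(b + 1)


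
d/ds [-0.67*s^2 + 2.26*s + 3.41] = 2.26 - 1.34*s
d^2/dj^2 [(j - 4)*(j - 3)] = 2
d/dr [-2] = 0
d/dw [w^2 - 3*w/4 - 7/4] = 2*w - 3/4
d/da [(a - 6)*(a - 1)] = 2*a - 7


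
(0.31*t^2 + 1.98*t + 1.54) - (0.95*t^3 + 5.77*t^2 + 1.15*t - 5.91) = -0.95*t^3 - 5.46*t^2 + 0.83*t + 7.45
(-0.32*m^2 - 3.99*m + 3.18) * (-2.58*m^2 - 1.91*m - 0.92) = 0.8256*m^4 + 10.9054*m^3 - 0.289100000000002*m^2 - 2.403*m - 2.9256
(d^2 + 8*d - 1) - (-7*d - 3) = d^2 + 15*d + 2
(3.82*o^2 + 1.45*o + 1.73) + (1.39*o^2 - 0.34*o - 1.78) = 5.21*o^2 + 1.11*o - 0.05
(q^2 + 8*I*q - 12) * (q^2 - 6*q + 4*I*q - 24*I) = q^4 - 6*q^3 + 12*I*q^3 - 44*q^2 - 72*I*q^2 + 264*q - 48*I*q + 288*I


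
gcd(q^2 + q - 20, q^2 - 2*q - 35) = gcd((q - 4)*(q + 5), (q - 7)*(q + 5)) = q + 5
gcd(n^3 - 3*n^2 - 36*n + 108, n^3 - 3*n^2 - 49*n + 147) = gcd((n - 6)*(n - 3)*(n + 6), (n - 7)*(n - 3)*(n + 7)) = n - 3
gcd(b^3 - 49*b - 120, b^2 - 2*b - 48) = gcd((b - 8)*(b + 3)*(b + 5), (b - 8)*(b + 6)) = b - 8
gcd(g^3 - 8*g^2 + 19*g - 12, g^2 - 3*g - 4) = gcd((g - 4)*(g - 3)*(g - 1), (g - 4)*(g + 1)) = g - 4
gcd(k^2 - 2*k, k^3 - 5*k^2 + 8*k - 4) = k - 2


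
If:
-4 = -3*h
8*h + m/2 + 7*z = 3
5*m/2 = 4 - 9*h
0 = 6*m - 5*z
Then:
No Solution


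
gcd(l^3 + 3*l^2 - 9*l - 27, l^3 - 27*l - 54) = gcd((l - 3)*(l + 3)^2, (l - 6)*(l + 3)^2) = l^2 + 6*l + 9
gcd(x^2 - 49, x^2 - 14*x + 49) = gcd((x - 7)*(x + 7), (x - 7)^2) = x - 7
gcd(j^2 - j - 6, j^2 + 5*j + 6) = j + 2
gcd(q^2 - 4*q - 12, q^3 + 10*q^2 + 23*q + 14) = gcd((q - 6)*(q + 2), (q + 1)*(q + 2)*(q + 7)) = q + 2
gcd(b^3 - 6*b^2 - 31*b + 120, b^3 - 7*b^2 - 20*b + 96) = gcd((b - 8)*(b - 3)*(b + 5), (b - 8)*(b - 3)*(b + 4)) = b^2 - 11*b + 24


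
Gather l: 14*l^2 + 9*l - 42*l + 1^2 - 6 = 14*l^2 - 33*l - 5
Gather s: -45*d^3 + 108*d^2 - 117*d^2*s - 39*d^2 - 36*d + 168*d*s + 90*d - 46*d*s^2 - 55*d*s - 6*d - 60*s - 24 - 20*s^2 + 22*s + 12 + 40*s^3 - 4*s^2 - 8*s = -45*d^3 + 69*d^2 + 48*d + 40*s^3 + s^2*(-46*d - 24) + s*(-117*d^2 + 113*d - 46) - 12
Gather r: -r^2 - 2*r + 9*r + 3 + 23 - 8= -r^2 + 7*r + 18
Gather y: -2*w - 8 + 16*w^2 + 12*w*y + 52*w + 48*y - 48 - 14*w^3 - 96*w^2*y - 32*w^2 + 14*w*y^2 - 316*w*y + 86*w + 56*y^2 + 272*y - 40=-14*w^3 - 16*w^2 + 136*w + y^2*(14*w + 56) + y*(-96*w^2 - 304*w + 320) - 96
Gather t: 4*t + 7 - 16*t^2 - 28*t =-16*t^2 - 24*t + 7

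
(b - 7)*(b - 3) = b^2 - 10*b + 21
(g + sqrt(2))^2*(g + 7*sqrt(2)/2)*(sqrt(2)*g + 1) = sqrt(2)*g^4 + 12*g^3 + 43*sqrt(2)*g^2/2 + 30*g + 7*sqrt(2)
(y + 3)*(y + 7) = y^2 + 10*y + 21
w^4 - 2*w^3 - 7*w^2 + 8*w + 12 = (w - 3)*(w - 2)*(w + 1)*(w + 2)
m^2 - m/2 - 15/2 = (m - 3)*(m + 5/2)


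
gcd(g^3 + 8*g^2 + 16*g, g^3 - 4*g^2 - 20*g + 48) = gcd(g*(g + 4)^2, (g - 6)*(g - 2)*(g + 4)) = g + 4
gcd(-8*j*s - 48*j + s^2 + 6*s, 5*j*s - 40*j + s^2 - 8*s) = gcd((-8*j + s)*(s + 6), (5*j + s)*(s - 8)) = 1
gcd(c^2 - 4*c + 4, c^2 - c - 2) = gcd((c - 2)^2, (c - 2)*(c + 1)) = c - 2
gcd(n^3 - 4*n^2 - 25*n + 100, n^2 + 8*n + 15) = n + 5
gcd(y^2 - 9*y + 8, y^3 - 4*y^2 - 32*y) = y - 8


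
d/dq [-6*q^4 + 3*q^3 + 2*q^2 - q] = -24*q^3 + 9*q^2 + 4*q - 1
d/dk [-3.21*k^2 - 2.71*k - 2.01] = -6.42*k - 2.71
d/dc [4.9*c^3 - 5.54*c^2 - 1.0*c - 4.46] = 14.7*c^2 - 11.08*c - 1.0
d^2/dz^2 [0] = 0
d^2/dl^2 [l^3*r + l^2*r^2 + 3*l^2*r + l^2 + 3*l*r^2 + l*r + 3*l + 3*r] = 6*l*r + 2*r^2 + 6*r + 2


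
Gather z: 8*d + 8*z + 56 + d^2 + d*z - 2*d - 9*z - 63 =d^2 + 6*d + z*(d - 1) - 7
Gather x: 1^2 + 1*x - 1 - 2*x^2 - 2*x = -2*x^2 - x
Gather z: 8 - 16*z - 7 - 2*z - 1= -18*z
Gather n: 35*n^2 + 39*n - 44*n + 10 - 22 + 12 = 35*n^2 - 5*n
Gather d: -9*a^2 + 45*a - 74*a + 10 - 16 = -9*a^2 - 29*a - 6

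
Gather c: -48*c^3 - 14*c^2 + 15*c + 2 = -48*c^3 - 14*c^2 + 15*c + 2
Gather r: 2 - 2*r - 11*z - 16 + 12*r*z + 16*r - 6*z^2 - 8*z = r*(12*z + 14) - 6*z^2 - 19*z - 14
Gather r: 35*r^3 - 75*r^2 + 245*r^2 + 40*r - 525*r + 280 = 35*r^3 + 170*r^2 - 485*r + 280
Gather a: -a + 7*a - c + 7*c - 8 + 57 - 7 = 6*a + 6*c + 42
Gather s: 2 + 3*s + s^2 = s^2 + 3*s + 2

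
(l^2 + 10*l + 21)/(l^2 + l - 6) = (l + 7)/(l - 2)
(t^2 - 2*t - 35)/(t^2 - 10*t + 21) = (t + 5)/(t - 3)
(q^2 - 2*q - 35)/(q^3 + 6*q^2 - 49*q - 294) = (q + 5)/(q^2 + 13*q + 42)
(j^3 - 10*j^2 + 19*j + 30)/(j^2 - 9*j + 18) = (j^2 - 4*j - 5)/(j - 3)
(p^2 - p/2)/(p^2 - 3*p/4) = 2*(2*p - 1)/(4*p - 3)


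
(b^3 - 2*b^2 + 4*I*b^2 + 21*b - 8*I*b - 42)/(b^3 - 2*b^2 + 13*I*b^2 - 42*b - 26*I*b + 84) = (b - 3*I)/(b + 6*I)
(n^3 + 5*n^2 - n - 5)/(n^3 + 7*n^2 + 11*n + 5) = (n - 1)/(n + 1)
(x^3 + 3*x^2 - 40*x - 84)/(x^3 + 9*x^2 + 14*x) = (x - 6)/x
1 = 1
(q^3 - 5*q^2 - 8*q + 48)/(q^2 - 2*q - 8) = (q^2 - q - 12)/(q + 2)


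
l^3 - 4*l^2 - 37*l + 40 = (l - 8)*(l - 1)*(l + 5)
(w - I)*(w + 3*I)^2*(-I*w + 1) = -I*w^4 + 6*w^3 + 8*I*w^2 + 6*w + 9*I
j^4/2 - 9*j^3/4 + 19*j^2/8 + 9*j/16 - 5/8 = (j/2 + 1/4)*(j - 5/2)*(j - 2)*(j - 1/2)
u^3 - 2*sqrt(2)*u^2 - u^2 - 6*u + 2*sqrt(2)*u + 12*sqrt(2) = (u - 3)*(u + 2)*(u - 2*sqrt(2))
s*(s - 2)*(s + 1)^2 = s^4 - 3*s^2 - 2*s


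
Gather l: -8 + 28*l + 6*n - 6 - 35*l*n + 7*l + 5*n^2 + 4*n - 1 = l*(35 - 35*n) + 5*n^2 + 10*n - 15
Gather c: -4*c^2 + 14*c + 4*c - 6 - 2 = -4*c^2 + 18*c - 8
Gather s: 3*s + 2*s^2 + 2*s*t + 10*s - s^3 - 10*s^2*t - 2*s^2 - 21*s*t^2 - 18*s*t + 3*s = -s^3 - 10*s^2*t + s*(-21*t^2 - 16*t + 16)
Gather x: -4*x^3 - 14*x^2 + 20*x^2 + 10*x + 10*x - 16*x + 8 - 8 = -4*x^3 + 6*x^2 + 4*x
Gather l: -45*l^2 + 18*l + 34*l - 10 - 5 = -45*l^2 + 52*l - 15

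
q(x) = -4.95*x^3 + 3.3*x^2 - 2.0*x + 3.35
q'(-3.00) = -155.45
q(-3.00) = 172.70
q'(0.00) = -2.00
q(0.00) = 3.35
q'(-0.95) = -21.67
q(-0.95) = 12.47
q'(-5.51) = -489.21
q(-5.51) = 942.61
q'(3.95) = -207.63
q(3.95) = -258.13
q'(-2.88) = -144.18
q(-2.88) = 154.73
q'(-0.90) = -19.97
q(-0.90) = 11.43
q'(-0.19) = -3.79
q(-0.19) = 3.88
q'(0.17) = -1.31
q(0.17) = 3.08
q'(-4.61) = -348.02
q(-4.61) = 567.66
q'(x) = -14.85*x^2 + 6.6*x - 2.0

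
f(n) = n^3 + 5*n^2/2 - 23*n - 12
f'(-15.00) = 577.00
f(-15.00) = -2479.50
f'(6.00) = 115.00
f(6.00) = 156.00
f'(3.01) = 19.23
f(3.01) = -31.31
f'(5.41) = 91.85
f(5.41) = 95.08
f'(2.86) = 15.84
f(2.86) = -33.94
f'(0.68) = -18.21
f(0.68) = -26.17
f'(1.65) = -6.58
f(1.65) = -38.65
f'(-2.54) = -16.35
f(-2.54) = 46.16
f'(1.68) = -6.13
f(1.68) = -38.84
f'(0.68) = -18.21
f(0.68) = -26.17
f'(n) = 3*n^2 + 5*n - 23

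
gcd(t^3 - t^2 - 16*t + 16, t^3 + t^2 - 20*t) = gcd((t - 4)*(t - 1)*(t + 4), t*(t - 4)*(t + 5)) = t - 4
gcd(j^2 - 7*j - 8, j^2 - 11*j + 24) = j - 8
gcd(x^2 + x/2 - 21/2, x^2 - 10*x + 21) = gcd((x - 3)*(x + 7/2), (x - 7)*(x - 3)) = x - 3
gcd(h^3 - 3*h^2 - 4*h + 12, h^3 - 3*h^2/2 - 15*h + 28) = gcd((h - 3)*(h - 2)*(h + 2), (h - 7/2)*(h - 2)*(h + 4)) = h - 2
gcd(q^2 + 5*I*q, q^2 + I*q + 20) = q + 5*I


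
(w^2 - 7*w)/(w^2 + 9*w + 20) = w*(w - 7)/(w^2 + 9*w + 20)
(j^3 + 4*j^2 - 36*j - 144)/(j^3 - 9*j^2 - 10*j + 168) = (j + 6)/(j - 7)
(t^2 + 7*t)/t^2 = (t + 7)/t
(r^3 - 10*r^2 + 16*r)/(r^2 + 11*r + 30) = r*(r^2 - 10*r + 16)/(r^2 + 11*r + 30)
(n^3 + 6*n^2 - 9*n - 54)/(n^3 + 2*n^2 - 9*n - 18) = (n + 6)/(n + 2)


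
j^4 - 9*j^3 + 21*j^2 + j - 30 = (j - 5)*(j - 3)*(j - 2)*(j + 1)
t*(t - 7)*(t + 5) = t^3 - 2*t^2 - 35*t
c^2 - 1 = (c - 1)*(c + 1)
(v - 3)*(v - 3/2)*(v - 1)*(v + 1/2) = v^4 - 5*v^3 + 25*v^2/4 - 9/4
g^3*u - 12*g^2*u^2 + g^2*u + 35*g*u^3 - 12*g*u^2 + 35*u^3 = (g - 7*u)*(g - 5*u)*(g*u + u)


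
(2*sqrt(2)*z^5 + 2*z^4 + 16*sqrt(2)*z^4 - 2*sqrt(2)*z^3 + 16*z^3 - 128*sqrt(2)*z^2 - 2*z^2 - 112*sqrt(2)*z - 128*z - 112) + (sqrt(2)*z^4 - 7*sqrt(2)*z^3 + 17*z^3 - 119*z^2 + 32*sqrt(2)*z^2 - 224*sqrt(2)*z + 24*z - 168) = 2*sqrt(2)*z^5 + 2*z^4 + 17*sqrt(2)*z^4 - 9*sqrt(2)*z^3 + 33*z^3 - 96*sqrt(2)*z^2 - 121*z^2 - 336*sqrt(2)*z - 104*z - 280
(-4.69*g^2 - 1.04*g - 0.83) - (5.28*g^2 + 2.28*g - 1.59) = -9.97*g^2 - 3.32*g + 0.76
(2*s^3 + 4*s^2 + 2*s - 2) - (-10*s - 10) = 2*s^3 + 4*s^2 + 12*s + 8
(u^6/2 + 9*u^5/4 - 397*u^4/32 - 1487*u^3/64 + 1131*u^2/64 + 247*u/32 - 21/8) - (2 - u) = u^6/2 + 9*u^5/4 - 397*u^4/32 - 1487*u^3/64 + 1131*u^2/64 + 279*u/32 - 37/8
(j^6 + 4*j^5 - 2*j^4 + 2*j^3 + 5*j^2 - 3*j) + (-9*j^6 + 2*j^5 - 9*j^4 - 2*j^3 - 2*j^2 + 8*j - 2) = -8*j^6 + 6*j^5 - 11*j^4 + 3*j^2 + 5*j - 2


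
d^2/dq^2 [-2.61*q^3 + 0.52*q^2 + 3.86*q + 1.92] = 1.04 - 15.66*q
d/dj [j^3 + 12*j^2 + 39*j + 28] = 3*j^2 + 24*j + 39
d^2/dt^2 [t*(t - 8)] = 2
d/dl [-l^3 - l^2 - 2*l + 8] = -3*l^2 - 2*l - 2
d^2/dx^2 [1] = 0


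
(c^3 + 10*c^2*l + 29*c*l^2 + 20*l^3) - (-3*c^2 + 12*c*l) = c^3 + 10*c^2*l + 3*c^2 + 29*c*l^2 - 12*c*l + 20*l^3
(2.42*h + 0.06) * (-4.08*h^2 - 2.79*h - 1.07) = -9.8736*h^3 - 6.9966*h^2 - 2.7568*h - 0.0642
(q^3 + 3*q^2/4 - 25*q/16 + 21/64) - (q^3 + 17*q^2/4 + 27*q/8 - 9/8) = -7*q^2/2 - 79*q/16 + 93/64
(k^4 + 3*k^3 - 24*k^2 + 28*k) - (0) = k^4 + 3*k^3 - 24*k^2 + 28*k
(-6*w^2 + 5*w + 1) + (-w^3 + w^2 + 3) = -w^3 - 5*w^2 + 5*w + 4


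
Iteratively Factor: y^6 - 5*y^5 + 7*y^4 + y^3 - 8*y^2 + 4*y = (y - 1)*(y^5 - 4*y^4 + 3*y^3 + 4*y^2 - 4*y) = y*(y - 1)*(y^4 - 4*y^3 + 3*y^2 + 4*y - 4) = y*(y - 2)*(y - 1)*(y^3 - 2*y^2 - y + 2) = y*(y - 2)*(y - 1)*(y + 1)*(y^2 - 3*y + 2) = y*(y - 2)^2*(y - 1)*(y + 1)*(y - 1)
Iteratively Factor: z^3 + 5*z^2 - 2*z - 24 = (z - 2)*(z^2 + 7*z + 12) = (z - 2)*(z + 3)*(z + 4)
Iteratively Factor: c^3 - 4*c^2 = (c)*(c^2 - 4*c) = c*(c - 4)*(c)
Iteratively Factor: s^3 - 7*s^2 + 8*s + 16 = (s - 4)*(s^2 - 3*s - 4) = (s - 4)*(s + 1)*(s - 4)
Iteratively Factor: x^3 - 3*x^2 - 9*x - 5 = (x + 1)*(x^2 - 4*x - 5) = (x - 5)*(x + 1)*(x + 1)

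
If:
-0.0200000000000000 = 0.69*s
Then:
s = -0.03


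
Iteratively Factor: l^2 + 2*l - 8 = (l - 2)*(l + 4)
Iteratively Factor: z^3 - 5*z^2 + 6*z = (z - 2)*(z^2 - 3*z) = (z - 3)*(z - 2)*(z)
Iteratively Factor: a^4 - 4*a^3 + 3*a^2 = (a - 3)*(a^3 - a^2) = a*(a - 3)*(a^2 - a) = a^2*(a - 3)*(a - 1)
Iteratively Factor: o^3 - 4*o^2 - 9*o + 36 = (o - 3)*(o^2 - o - 12) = (o - 4)*(o - 3)*(o + 3)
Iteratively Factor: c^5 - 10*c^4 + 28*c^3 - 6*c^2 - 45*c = (c - 3)*(c^4 - 7*c^3 + 7*c^2 + 15*c) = (c - 3)*(c + 1)*(c^3 - 8*c^2 + 15*c) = (c - 5)*(c - 3)*(c + 1)*(c^2 - 3*c) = c*(c - 5)*(c - 3)*(c + 1)*(c - 3)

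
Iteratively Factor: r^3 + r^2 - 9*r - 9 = (r + 1)*(r^2 - 9) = (r - 3)*(r + 1)*(r + 3)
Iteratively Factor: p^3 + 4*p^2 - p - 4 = (p - 1)*(p^2 + 5*p + 4) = (p - 1)*(p + 1)*(p + 4)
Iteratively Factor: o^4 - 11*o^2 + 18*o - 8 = (o - 2)*(o^3 + 2*o^2 - 7*o + 4) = (o - 2)*(o - 1)*(o^2 + 3*o - 4) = (o - 2)*(o - 1)*(o + 4)*(o - 1)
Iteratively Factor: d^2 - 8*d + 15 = (d - 5)*(d - 3)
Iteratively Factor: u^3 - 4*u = (u)*(u^2 - 4) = u*(u + 2)*(u - 2)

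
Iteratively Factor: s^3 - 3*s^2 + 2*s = (s)*(s^2 - 3*s + 2) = s*(s - 2)*(s - 1)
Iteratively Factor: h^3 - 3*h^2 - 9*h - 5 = (h + 1)*(h^2 - 4*h - 5) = (h + 1)^2*(h - 5)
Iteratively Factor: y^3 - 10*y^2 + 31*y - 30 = (y - 5)*(y^2 - 5*y + 6) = (y - 5)*(y - 3)*(y - 2)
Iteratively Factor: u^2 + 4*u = (u + 4)*(u)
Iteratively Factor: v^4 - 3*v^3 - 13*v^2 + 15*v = (v - 5)*(v^3 + 2*v^2 - 3*v) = (v - 5)*(v - 1)*(v^2 + 3*v) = v*(v - 5)*(v - 1)*(v + 3)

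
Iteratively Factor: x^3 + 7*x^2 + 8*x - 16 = (x - 1)*(x^2 + 8*x + 16) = (x - 1)*(x + 4)*(x + 4)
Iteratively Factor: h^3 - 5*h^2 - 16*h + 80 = (h - 4)*(h^2 - h - 20) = (h - 5)*(h - 4)*(h + 4)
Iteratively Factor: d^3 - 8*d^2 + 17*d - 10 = (d - 1)*(d^2 - 7*d + 10) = (d - 2)*(d - 1)*(d - 5)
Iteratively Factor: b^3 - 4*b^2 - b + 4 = (b + 1)*(b^2 - 5*b + 4) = (b - 1)*(b + 1)*(b - 4)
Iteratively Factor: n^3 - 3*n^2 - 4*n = (n + 1)*(n^2 - 4*n) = (n - 4)*(n + 1)*(n)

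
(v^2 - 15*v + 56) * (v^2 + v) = v^4 - 14*v^3 + 41*v^2 + 56*v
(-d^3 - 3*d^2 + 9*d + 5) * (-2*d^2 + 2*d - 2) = 2*d^5 + 4*d^4 - 22*d^3 + 14*d^2 - 8*d - 10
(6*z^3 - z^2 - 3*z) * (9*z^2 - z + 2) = 54*z^5 - 15*z^4 - 14*z^3 + z^2 - 6*z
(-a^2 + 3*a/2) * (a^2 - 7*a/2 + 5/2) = -a^4 + 5*a^3 - 31*a^2/4 + 15*a/4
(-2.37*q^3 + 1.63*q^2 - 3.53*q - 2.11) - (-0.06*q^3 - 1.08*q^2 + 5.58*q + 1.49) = -2.31*q^3 + 2.71*q^2 - 9.11*q - 3.6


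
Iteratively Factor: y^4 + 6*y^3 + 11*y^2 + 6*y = (y + 3)*(y^3 + 3*y^2 + 2*y) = (y + 2)*(y + 3)*(y^2 + y) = y*(y + 2)*(y + 3)*(y + 1)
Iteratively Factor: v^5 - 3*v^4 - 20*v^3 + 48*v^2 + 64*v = (v - 4)*(v^4 + v^3 - 16*v^2 - 16*v) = (v - 4)^2*(v^3 + 5*v^2 + 4*v) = v*(v - 4)^2*(v^2 + 5*v + 4) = v*(v - 4)^2*(v + 1)*(v + 4)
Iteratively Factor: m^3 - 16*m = (m)*(m^2 - 16) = m*(m + 4)*(m - 4)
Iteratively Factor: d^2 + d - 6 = (d - 2)*(d + 3)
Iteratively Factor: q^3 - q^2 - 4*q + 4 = (q - 2)*(q^2 + q - 2) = (q - 2)*(q - 1)*(q + 2)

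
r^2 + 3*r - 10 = (r - 2)*(r + 5)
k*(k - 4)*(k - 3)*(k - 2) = k^4 - 9*k^3 + 26*k^2 - 24*k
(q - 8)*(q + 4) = q^2 - 4*q - 32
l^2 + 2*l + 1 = (l + 1)^2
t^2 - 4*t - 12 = (t - 6)*(t + 2)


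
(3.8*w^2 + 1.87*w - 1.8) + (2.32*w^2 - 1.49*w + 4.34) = 6.12*w^2 + 0.38*w + 2.54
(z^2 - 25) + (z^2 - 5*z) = 2*z^2 - 5*z - 25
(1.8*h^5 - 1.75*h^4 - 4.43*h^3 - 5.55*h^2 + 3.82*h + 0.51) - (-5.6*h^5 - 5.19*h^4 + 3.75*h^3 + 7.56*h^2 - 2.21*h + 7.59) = 7.4*h^5 + 3.44*h^4 - 8.18*h^3 - 13.11*h^2 + 6.03*h - 7.08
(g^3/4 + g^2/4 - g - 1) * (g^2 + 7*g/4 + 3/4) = g^5/4 + 11*g^4/16 - 3*g^3/8 - 41*g^2/16 - 5*g/2 - 3/4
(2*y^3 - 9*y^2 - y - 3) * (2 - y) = -2*y^4 + 13*y^3 - 17*y^2 + y - 6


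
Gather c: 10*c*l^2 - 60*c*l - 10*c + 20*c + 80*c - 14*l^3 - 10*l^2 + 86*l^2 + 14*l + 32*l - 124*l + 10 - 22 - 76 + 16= c*(10*l^2 - 60*l + 90) - 14*l^3 + 76*l^2 - 78*l - 72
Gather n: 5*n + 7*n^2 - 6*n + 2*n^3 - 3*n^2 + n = 2*n^3 + 4*n^2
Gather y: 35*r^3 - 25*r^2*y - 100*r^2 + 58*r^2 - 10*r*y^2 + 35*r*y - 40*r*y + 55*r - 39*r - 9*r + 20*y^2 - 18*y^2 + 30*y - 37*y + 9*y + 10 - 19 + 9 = 35*r^3 - 42*r^2 + 7*r + y^2*(2 - 10*r) + y*(-25*r^2 - 5*r + 2)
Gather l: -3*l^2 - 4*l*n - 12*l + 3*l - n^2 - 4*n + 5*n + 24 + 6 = -3*l^2 + l*(-4*n - 9) - n^2 + n + 30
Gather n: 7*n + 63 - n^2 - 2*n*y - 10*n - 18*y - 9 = -n^2 + n*(-2*y - 3) - 18*y + 54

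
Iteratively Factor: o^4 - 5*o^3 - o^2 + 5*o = (o - 5)*(o^3 - o) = (o - 5)*(o + 1)*(o^2 - o) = (o - 5)*(o - 1)*(o + 1)*(o)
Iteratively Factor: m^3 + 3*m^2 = (m)*(m^2 + 3*m) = m*(m + 3)*(m)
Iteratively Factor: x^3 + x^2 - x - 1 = (x - 1)*(x^2 + 2*x + 1) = (x - 1)*(x + 1)*(x + 1)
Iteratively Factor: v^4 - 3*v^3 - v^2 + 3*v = (v)*(v^3 - 3*v^2 - v + 3) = v*(v + 1)*(v^2 - 4*v + 3) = v*(v - 3)*(v + 1)*(v - 1)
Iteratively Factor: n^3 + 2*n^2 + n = (n)*(n^2 + 2*n + 1) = n*(n + 1)*(n + 1)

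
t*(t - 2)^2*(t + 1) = t^4 - 3*t^3 + 4*t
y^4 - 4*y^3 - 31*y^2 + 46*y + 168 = (y - 7)*(y - 3)*(y + 2)*(y + 4)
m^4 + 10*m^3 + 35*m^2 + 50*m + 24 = (m + 1)*(m + 2)*(m + 3)*(m + 4)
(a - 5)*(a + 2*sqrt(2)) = a^2 - 5*a + 2*sqrt(2)*a - 10*sqrt(2)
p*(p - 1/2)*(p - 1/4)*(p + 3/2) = p^4 + 3*p^3/4 - p^2 + 3*p/16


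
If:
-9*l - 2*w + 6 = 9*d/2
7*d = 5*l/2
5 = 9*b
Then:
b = 5/9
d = 20/99 - 20*w/297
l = 56/99 - 56*w/297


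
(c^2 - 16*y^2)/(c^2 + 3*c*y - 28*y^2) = (c + 4*y)/(c + 7*y)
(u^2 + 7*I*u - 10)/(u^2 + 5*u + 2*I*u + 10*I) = (u + 5*I)/(u + 5)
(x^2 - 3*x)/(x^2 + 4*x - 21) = x/(x + 7)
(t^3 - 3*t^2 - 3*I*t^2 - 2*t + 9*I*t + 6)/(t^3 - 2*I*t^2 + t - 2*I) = (t - 3)/(t + I)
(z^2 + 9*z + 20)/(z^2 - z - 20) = (z + 5)/(z - 5)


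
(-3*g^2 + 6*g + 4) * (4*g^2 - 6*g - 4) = -12*g^4 + 42*g^3 - 8*g^2 - 48*g - 16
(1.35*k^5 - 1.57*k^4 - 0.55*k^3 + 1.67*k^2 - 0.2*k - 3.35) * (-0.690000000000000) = -0.9315*k^5 + 1.0833*k^4 + 0.3795*k^3 - 1.1523*k^2 + 0.138*k + 2.3115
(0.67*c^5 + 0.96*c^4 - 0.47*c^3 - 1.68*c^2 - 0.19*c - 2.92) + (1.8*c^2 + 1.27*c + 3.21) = 0.67*c^5 + 0.96*c^4 - 0.47*c^3 + 0.12*c^2 + 1.08*c + 0.29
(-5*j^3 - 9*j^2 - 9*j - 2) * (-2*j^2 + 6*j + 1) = 10*j^5 - 12*j^4 - 41*j^3 - 59*j^2 - 21*j - 2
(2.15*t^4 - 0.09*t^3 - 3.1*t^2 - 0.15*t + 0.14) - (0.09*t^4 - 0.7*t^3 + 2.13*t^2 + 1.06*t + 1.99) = 2.06*t^4 + 0.61*t^3 - 5.23*t^2 - 1.21*t - 1.85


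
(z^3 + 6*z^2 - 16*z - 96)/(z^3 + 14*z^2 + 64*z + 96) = (z - 4)/(z + 4)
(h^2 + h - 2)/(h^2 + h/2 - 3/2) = 2*(h + 2)/(2*h + 3)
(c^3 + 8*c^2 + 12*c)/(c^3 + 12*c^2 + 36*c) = (c + 2)/(c + 6)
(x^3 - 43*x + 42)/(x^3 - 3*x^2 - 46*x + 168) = (x - 1)/(x - 4)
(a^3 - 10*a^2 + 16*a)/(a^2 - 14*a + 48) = a*(a - 2)/(a - 6)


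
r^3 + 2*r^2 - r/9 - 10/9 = (r - 2/3)*(r + 1)*(r + 5/3)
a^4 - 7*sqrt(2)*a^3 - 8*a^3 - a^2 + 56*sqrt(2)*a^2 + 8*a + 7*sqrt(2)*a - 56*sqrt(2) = (a - 8)*(a - 1)*(a + 1)*(a - 7*sqrt(2))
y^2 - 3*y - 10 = (y - 5)*(y + 2)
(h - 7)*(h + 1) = h^2 - 6*h - 7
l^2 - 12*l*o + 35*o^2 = (l - 7*o)*(l - 5*o)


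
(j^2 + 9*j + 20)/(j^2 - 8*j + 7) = (j^2 + 9*j + 20)/(j^2 - 8*j + 7)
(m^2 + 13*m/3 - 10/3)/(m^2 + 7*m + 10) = (m - 2/3)/(m + 2)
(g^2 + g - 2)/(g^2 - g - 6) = (g - 1)/(g - 3)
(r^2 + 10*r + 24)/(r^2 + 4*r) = (r + 6)/r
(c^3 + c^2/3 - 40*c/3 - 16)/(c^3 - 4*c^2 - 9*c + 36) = (c + 4/3)/(c - 3)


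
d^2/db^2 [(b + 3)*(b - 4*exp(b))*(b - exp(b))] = -5*b^2*exp(b) + 16*b*exp(2*b) - 35*b*exp(b) + 6*b + 64*exp(2*b) - 40*exp(b) + 6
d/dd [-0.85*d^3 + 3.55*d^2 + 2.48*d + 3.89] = -2.55*d^2 + 7.1*d + 2.48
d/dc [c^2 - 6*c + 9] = 2*c - 6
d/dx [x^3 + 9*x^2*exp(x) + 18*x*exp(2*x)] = 9*x^2*exp(x) + 3*x^2 + 36*x*exp(2*x) + 18*x*exp(x) + 18*exp(2*x)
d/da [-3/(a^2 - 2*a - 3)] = 6*(a - 1)/(-a^2 + 2*a + 3)^2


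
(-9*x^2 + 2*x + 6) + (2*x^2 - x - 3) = -7*x^2 + x + 3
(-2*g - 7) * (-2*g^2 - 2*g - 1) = 4*g^3 + 18*g^2 + 16*g + 7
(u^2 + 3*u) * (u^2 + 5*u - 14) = u^4 + 8*u^3 + u^2 - 42*u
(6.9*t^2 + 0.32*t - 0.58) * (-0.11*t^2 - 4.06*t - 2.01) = -0.759*t^4 - 28.0492*t^3 - 15.1044*t^2 + 1.7116*t + 1.1658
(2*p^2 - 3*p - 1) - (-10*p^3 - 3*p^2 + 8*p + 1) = 10*p^3 + 5*p^2 - 11*p - 2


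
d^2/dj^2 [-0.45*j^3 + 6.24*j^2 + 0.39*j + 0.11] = 12.48 - 2.7*j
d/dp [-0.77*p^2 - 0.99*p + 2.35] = -1.54*p - 0.99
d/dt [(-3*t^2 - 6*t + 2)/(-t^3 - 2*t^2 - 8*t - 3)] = (-3*t^4 - 12*t^3 + 18*t^2 + 26*t + 34)/(t^6 + 4*t^5 + 20*t^4 + 38*t^3 + 76*t^2 + 48*t + 9)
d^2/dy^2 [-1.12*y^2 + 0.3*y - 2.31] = -2.24000000000000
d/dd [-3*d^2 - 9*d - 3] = -6*d - 9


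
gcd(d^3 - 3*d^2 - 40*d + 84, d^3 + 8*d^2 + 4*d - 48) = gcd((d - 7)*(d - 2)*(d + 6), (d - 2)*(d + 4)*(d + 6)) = d^2 + 4*d - 12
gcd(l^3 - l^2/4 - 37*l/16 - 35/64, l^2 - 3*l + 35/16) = l - 7/4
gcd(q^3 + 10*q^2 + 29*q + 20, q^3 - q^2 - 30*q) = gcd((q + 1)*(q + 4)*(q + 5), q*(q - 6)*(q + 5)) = q + 5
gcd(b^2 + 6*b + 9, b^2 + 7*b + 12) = b + 3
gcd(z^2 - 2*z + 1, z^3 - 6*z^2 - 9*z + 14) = z - 1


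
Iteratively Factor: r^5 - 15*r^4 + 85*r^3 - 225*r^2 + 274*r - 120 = (r - 2)*(r^4 - 13*r^3 + 59*r^2 - 107*r + 60) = (r - 4)*(r - 2)*(r^3 - 9*r^2 + 23*r - 15) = (r - 4)*(r - 2)*(r - 1)*(r^2 - 8*r + 15) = (r - 5)*(r - 4)*(r - 2)*(r - 1)*(r - 3)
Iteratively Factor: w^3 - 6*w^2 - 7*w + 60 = (w + 3)*(w^2 - 9*w + 20) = (w - 4)*(w + 3)*(w - 5)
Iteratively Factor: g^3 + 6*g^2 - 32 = (g - 2)*(g^2 + 8*g + 16) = (g - 2)*(g + 4)*(g + 4)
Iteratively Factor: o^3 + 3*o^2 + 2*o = (o)*(o^2 + 3*o + 2) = o*(o + 2)*(o + 1)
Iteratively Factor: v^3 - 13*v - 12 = (v + 1)*(v^2 - v - 12) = (v - 4)*(v + 1)*(v + 3)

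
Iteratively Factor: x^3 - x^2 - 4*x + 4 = (x - 1)*(x^2 - 4) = (x - 1)*(x + 2)*(x - 2)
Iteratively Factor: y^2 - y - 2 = (y - 2)*(y + 1)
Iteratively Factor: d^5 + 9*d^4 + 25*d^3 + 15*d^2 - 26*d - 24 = (d + 4)*(d^4 + 5*d^3 + 5*d^2 - 5*d - 6) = (d - 1)*(d + 4)*(d^3 + 6*d^2 + 11*d + 6) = (d - 1)*(d + 2)*(d + 4)*(d^2 + 4*d + 3) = (d - 1)*(d + 1)*(d + 2)*(d + 4)*(d + 3)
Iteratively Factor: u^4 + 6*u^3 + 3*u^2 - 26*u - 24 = (u + 4)*(u^3 + 2*u^2 - 5*u - 6) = (u + 1)*(u + 4)*(u^2 + u - 6) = (u + 1)*(u + 3)*(u + 4)*(u - 2)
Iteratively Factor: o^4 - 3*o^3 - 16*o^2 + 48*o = (o + 4)*(o^3 - 7*o^2 + 12*o) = (o - 4)*(o + 4)*(o^2 - 3*o) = o*(o - 4)*(o + 4)*(o - 3)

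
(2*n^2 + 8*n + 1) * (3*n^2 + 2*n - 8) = 6*n^4 + 28*n^3 + 3*n^2 - 62*n - 8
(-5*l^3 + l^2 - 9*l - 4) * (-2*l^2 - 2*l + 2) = 10*l^5 + 8*l^4 + 6*l^3 + 28*l^2 - 10*l - 8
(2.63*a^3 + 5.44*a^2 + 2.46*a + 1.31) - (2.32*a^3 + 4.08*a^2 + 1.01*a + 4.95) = 0.31*a^3 + 1.36*a^2 + 1.45*a - 3.64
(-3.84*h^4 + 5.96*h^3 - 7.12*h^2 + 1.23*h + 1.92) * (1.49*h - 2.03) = -5.7216*h^5 + 16.6756*h^4 - 22.7076*h^3 + 16.2863*h^2 + 0.3639*h - 3.8976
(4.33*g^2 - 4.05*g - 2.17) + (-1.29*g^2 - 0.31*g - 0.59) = 3.04*g^2 - 4.36*g - 2.76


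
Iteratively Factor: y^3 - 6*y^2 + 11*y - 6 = (y - 2)*(y^2 - 4*y + 3) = (y - 2)*(y - 1)*(y - 3)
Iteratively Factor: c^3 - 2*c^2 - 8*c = (c)*(c^2 - 2*c - 8) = c*(c - 4)*(c + 2)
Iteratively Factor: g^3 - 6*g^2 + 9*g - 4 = (g - 1)*(g^2 - 5*g + 4) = (g - 4)*(g - 1)*(g - 1)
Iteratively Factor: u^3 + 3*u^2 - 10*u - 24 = (u - 3)*(u^2 + 6*u + 8) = (u - 3)*(u + 2)*(u + 4)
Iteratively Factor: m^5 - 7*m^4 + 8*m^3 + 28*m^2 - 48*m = (m - 4)*(m^4 - 3*m^3 - 4*m^2 + 12*m) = m*(m - 4)*(m^3 - 3*m^2 - 4*m + 12) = m*(m - 4)*(m - 2)*(m^2 - m - 6) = m*(m - 4)*(m - 2)*(m + 2)*(m - 3)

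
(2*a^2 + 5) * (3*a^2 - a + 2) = 6*a^4 - 2*a^3 + 19*a^2 - 5*a + 10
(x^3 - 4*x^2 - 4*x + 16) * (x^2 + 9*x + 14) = x^5 + 5*x^4 - 26*x^3 - 76*x^2 + 88*x + 224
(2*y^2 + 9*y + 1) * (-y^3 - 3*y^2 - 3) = -2*y^5 - 15*y^4 - 28*y^3 - 9*y^2 - 27*y - 3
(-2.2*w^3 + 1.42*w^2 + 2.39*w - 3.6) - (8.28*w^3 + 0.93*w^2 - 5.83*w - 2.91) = -10.48*w^3 + 0.49*w^2 + 8.22*w - 0.69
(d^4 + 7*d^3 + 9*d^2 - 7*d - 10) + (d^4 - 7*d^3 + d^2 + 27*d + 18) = 2*d^4 + 10*d^2 + 20*d + 8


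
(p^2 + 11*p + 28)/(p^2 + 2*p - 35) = (p + 4)/(p - 5)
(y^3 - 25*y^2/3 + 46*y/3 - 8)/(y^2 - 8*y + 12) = (3*y^2 - 7*y + 4)/(3*(y - 2))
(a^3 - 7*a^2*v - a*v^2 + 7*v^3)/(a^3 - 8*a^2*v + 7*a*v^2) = (a + v)/a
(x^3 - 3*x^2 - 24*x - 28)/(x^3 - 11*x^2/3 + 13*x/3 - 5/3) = 3*(x^3 - 3*x^2 - 24*x - 28)/(3*x^3 - 11*x^2 + 13*x - 5)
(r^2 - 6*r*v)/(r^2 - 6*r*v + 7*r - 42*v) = r/(r + 7)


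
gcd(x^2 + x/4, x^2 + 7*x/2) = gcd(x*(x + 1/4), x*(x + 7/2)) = x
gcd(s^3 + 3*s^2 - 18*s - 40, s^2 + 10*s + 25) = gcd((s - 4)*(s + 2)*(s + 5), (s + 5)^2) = s + 5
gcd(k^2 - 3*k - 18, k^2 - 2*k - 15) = k + 3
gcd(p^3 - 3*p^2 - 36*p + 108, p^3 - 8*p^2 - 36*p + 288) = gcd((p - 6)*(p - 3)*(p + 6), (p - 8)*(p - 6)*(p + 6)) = p^2 - 36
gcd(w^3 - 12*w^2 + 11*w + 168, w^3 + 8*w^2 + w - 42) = w + 3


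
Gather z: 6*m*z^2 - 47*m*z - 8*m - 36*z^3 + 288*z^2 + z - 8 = -8*m - 36*z^3 + z^2*(6*m + 288) + z*(1 - 47*m) - 8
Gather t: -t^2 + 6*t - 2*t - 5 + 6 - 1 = -t^2 + 4*t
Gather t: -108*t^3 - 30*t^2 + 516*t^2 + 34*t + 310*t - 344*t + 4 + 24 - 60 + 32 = -108*t^3 + 486*t^2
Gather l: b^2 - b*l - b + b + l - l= b^2 - b*l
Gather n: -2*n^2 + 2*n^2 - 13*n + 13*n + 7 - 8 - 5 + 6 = 0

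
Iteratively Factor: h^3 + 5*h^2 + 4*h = (h + 1)*(h^2 + 4*h) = h*(h + 1)*(h + 4)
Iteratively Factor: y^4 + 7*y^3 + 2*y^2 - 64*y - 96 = (y + 2)*(y^3 + 5*y^2 - 8*y - 48) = (y + 2)*(y + 4)*(y^2 + y - 12) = (y - 3)*(y + 2)*(y + 4)*(y + 4)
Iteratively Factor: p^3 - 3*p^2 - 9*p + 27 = (p - 3)*(p^2 - 9) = (p - 3)^2*(p + 3)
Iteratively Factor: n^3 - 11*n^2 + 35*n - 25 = (n - 5)*(n^2 - 6*n + 5) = (n - 5)*(n - 1)*(n - 5)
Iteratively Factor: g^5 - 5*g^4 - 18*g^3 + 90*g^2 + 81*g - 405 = (g - 5)*(g^4 - 18*g^2 + 81) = (g - 5)*(g - 3)*(g^3 + 3*g^2 - 9*g - 27) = (g - 5)*(g - 3)*(g + 3)*(g^2 - 9) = (g - 5)*(g - 3)^2*(g + 3)*(g + 3)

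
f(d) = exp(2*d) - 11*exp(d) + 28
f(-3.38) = 27.63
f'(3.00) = 585.92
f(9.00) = 65570863.21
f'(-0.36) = -6.70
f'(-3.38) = -0.37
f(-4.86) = 27.91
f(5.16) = 28445.45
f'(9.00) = 131230804.35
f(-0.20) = 19.66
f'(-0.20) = -7.67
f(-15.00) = 28.00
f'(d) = 2*exp(2*d) - 11*exp(d)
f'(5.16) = 58750.71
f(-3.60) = 27.70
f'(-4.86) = -0.09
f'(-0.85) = -4.34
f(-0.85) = 23.48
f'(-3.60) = -0.30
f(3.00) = 210.49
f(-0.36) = 20.81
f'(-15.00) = 0.00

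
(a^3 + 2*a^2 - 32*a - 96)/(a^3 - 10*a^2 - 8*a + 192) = (a + 4)/(a - 8)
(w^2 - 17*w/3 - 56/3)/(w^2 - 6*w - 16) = (w + 7/3)/(w + 2)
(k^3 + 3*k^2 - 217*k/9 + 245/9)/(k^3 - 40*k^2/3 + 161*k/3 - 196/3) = (3*k^2 + 16*k - 35)/(3*(k^2 - 11*k + 28))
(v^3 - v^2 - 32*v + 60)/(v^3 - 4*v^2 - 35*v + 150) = (v - 2)/(v - 5)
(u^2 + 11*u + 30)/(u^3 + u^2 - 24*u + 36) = (u + 5)/(u^2 - 5*u + 6)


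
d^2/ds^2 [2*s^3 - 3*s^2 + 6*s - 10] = 12*s - 6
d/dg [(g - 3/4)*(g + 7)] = 2*g + 25/4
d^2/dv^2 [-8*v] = 0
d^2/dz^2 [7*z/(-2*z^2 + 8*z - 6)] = 7*(-4*z*(z - 2)^2 + (3*z - 4)*(z^2 - 4*z + 3))/(z^2 - 4*z + 3)^3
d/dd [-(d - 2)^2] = 4 - 2*d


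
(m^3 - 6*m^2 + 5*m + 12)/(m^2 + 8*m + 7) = (m^2 - 7*m + 12)/(m + 7)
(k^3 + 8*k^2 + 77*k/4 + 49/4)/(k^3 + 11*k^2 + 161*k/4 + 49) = (k + 1)/(k + 4)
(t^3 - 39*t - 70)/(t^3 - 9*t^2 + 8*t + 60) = (t^2 - 2*t - 35)/(t^2 - 11*t + 30)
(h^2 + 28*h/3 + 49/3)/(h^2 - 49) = (h + 7/3)/(h - 7)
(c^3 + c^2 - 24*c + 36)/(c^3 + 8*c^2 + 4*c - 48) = (c - 3)/(c + 4)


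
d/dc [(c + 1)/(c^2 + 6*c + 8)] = (c^2 + 6*c - 2*(c + 1)*(c + 3) + 8)/(c^2 + 6*c + 8)^2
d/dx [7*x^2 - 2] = 14*x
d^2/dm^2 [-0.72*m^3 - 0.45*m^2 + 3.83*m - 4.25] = -4.32*m - 0.9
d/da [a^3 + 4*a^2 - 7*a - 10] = 3*a^2 + 8*a - 7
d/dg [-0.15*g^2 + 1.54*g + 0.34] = 1.54 - 0.3*g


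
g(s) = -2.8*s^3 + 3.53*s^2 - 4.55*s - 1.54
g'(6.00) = -264.59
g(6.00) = -506.56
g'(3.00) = -58.97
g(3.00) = -59.02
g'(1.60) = -14.76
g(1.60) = -11.25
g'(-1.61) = -37.69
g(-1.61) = 26.62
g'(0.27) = -3.26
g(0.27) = -2.57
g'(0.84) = -4.55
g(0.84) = -4.53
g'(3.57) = -86.40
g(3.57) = -100.19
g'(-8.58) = -683.50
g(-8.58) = 2065.93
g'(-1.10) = -22.48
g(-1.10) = 11.46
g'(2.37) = -35.00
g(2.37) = -29.77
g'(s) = -8.4*s^2 + 7.06*s - 4.55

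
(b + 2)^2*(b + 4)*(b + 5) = b^4 + 13*b^3 + 60*b^2 + 116*b + 80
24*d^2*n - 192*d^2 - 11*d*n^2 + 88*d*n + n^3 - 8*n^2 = (-8*d + n)*(-3*d + n)*(n - 8)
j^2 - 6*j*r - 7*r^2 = (j - 7*r)*(j + r)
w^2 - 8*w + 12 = (w - 6)*(w - 2)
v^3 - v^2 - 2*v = v*(v - 2)*(v + 1)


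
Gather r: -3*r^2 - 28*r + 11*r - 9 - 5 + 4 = -3*r^2 - 17*r - 10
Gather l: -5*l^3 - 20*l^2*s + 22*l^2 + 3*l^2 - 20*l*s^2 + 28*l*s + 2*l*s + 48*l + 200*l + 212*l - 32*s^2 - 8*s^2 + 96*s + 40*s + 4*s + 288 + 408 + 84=-5*l^3 + l^2*(25 - 20*s) + l*(-20*s^2 + 30*s + 460) - 40*s^2 + 140*s + 780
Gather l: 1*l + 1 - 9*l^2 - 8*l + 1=-9*l^2 - 7*l + 2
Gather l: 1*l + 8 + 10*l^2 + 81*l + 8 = 10*l^2 + 82*l + 16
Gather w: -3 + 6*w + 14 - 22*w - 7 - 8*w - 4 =-24*w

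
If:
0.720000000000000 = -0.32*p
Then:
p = -2.25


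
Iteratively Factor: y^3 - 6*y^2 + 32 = (y - 4)*(y^2 - 2*y - 8) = (y - 4)*(y + 2)*(y - 4)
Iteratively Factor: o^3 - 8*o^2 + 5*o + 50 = (o + 2)*(o^2 - 10*o + 25) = (o - 5)*(o + 2)*(o - 5)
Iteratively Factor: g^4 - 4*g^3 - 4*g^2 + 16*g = (g - 2)*(g^3 - 2*g^2 - 8*g) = (g - 2)*(g + 2)*(g^2 - 4*g) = g*(g - 2)*(g + 2)*(g - 4)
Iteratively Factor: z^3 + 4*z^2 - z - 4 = (z + 4)*(z^2 - 1) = (z + 1)*(z + 4)*(z - 1)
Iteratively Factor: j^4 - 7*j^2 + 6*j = (j - 2)*(j^3 + 2*j^2 - 3*j) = (j - 2)*(j + 3)*(j^2 - j) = j*(j - 2)*(j + 3)*(j - 1)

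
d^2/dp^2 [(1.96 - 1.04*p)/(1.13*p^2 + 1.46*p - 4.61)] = (-(1.04*p - 1.96)*(2.26*p + 1.46)*(4.52*p + 2.92) + (7.0512*p - 1.3928)*(1.13*p^2 + 1.46*p - 4.61))/(1.13*p^2 + 1.46*p - 4.61)^3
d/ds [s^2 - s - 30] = 2*s - 1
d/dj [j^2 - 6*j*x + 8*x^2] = 2*j - 6*x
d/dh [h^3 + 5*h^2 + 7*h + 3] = 3*h^2 + 10*h + 7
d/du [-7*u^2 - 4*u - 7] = -14*u - 4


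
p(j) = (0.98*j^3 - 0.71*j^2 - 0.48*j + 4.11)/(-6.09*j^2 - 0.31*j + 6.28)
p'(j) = (12.18*j + 0.31)*(0.98*j^3 - 0.71*j^2 - 0.48*j + 4.11)/(-6.09*j^2 - 0.31*j + 6.28)^2 + (2.94*j^2 - 1.42*j - 0.48)/(-6.09*j^2 - 0.31*j + 6.28)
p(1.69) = -0.52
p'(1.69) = 0.45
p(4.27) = -0.62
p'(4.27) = -0.14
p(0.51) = 0.84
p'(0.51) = 1.11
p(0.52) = 0.85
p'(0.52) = 1.17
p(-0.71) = 1.09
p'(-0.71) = -2.07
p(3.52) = -0.52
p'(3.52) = -0.12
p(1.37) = -0.83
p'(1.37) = 1.98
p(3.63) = -0.53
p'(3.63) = -0.13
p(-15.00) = 2.54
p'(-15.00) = -0.16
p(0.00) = 0.65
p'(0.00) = -0.04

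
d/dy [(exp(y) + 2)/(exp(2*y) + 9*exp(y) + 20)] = (-(exp(y) + 2)*(2*exp(y) + 9) + exp(2*y) + 9*exp(y) + 20)*exp(y)/(exp(2*y) + 9*exp(y) + 20)^2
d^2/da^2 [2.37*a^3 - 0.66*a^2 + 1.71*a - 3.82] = 14.22*a - 1.32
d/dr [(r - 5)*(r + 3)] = 2*r - 2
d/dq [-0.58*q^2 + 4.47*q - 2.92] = 4.47 - 1.16*q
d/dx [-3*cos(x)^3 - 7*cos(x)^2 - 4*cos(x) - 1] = (9*cos(x)^2 + 14*cos(x) + 4)*sin(x)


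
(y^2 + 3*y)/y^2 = (y + 3)/y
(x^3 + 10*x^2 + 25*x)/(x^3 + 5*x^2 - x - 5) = x*(x + 5)/(x^2 - 1)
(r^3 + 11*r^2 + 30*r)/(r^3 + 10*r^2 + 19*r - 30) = r/(r - 1)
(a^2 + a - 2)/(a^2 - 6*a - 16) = (a - 1)/(a - 8)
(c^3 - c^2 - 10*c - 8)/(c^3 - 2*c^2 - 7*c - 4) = (c + 2)/(c + 1)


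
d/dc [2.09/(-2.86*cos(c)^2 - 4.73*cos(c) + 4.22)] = -(11.9548*cos(c) + 9.8857)*sin(c)/(2.86*cos(c)^2 + 4.73*cos(c) - 4.22)^2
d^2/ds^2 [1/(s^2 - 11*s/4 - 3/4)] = 8*(16*s^2 - 44*s - (8*s - 11)^2 - 12)/(-4*s^2 + 11*s + 3)^3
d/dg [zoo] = 0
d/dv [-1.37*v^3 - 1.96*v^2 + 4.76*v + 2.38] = -4.11*v^2 - 3.92*v + 4.76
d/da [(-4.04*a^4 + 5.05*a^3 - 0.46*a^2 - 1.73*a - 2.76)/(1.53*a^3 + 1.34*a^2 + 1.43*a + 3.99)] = (-6.1812*a^6 - 10.8272*a^5 - 9.8608*a^4 - 44.7416*a^3 + 74.7773*a^2 + 3.726*a - 2.9559)/(2.3409*a^6 + 4.1004*a^5 + 6.1714*a^4 + 16.0418*a^3 + 12.7381*a^2 + 11.4114*a + 15.9201)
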